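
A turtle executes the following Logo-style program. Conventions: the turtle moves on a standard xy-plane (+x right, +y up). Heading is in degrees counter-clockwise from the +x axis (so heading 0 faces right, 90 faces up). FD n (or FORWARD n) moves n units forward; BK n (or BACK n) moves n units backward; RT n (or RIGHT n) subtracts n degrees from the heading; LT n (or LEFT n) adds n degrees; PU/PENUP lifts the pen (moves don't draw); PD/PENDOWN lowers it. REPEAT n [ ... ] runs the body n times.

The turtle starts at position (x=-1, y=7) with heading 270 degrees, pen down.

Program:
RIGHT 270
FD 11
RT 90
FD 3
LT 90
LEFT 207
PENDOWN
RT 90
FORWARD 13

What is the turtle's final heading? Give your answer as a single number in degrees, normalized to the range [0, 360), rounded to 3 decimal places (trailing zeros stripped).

Answer: 117

Derivation:
Executing turtle program step by step:
Start: pos=(-1,7), heading=270, pen down
RT 270: heading 270 -> 0
FD 11: (-1,7) -> (10,7) [heading=0, draw]
RT 90: heading 0 -> 270
FD 3: (10,7) -> (10,4) [heading=270, draw]
LT 90: heading 270 -> 0
LT 207: heading 0 -> 207
PD: pen down
RT 90: heading 207 -> 117
FD 13: (10,4) -> (4.098,15.583) [heading=117, draw]
Final: pos=(4.098,15.583), heading=117, 3 segment(s) drawn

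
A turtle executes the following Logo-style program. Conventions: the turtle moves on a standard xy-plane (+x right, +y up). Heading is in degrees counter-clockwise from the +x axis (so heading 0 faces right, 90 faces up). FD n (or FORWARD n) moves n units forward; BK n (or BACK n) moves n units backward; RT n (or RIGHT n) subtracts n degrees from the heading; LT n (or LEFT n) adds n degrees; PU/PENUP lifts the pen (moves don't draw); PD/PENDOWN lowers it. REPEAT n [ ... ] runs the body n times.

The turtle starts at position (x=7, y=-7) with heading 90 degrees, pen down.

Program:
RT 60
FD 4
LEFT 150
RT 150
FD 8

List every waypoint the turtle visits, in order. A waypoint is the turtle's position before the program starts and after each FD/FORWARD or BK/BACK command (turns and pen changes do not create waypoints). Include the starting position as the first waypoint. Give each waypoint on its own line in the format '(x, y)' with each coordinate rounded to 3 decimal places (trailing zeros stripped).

Answer: (7, -7)
(10.464, -5)
(17.392, -1)

Derivation:
Executing turtle program step by step:
Start: pos=(7,-7), heading=90, pen down
RT 60: heading 90 -> 30
FD 4: (7,-7) -> (10.464,-5) [heading=30, draw]
LT 150: heading 30 -> 180
RT 150: heading 180 -> 30
FD 8: (10.464,-5) -> (17.392,-1) [heading=30, draw]
Final: pos=(17.392,-1), heading=30, 2 segment(s) drawn
Waypoints (3 total):
(7, -7)
(10.464, -5)
(17.392, -1)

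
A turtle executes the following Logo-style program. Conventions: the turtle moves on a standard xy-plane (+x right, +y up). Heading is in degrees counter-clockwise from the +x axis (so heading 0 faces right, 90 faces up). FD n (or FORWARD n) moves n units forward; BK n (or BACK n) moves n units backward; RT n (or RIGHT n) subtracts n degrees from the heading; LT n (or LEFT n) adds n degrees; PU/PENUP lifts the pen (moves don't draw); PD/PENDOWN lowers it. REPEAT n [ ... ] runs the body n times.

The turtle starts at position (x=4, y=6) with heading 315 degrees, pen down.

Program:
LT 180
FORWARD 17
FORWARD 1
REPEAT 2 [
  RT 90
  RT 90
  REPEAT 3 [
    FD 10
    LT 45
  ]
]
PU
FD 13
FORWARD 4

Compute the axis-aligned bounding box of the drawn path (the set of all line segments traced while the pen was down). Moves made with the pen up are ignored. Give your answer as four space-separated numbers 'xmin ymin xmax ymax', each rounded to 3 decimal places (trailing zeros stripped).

Executing turtle program step by step:
Start: pos=(4,6), heading=315, pen down
LT 180: heading 315 -> 135
FD 17: (4,6) -> (-8.021,18.021) [heading=135, draw]
FD 1: (-8.021,18.021) -> (-8.728,18.728) [heading=135, draw]
REPEAT 2 [
  -- iteration 1/2 --
  RT 90: heading 135 -> 45
  RT 90: heading 45 -> 315
  REPEAT 3 [
    -- iteration 1/3 --
    FD 10: (-8.728,18.728) -> (-1.657,11.657) [heading=315, draw]
    LT 45: heading 315 -> 0
    -- iteration 2/3 --
    FD 10: (-1.657,11.657) -> (8.343,11.657) [heading=0, draw]
    LT 45: heading 0 -> 45
    -- iteration 3/3 --
    FD 10: (8.343,11.657) -> (15.414,18.728) [heading=45, draw]
    LT 45: heading 45 -> 90
  ]
  -- iteration 2/2 --
  RT 90: heading 90 -> 0
  RT 90: heading 0 -> 270
  REPEAT 3 [
    -- iteration 1/3 --
    FD 10: (15.414,18.728) -> (15.414,8.728) [heading=270, draw]
    LT 45: heading 270 -> 315
    -- iteration 2/3 --
    FD 10: (15.414,8.728) -> (22.485,1.657) [heading=315, draw]
    LT 45: heading 315 -> 0
    -- iteration 3/3 --
    FD 10: (22.485,1.657) -> (32.485,1.657) [heading=0, draw]
    LT 45: heading 0 -> 45
  ]
]
PU: pen up
FD 13: (32.485,1.657) -> (41.678,10.849) [heading=45, move]
FD 4: (41.678,10.849) -> (44.506,13.678) [heading=45, move]
Final: pos=(44.506,13.678), heading=45, 8 segment(s) drawn

Segment endpoints: x in {-8.728, -8.021, -1.657, 4, 8.343, 15.414, 15.414, 22.485, 32.485}, y in {1.657, 1.657, 6, 8.728, 11.657, 11.657, 18.021, 18.728, 18.728}
xmin=-8.728, ymin=1.657, xmax=32.485, ymax=18.728

Answer: -8.728 1.657 32.485 18.728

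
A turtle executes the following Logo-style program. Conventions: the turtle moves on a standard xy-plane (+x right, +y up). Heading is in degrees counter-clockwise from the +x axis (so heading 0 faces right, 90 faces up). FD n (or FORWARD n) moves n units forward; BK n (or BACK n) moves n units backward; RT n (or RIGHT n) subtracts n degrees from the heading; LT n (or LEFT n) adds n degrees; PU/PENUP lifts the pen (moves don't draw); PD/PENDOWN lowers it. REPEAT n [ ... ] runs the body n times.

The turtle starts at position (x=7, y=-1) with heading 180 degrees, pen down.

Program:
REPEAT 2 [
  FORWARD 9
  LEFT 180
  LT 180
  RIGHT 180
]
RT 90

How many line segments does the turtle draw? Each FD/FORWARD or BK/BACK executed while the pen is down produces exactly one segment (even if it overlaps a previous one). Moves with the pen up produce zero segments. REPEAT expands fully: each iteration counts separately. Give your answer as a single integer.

Executing turtle program step by step:
Start: pos=(7,-1), heading=180, pen down
REPEAT 2 [
  -- iteration 1/2 --
  FD 9: (7,-1) -> (-2,-1) [heading=180, draw]
  LT 180: heading 180 -> 0
  LT 180: heading 0 -> 180
  RT 180: heading 180 -> 0
  -- iteration 2/2 --
  FD 9: (-2,-1) -> (7,-1) [heading=0, draw]
  LT 180: heading 0 -> 180
  LT 180: heading 180 -> 0
  RT 180: heading 0 -> 180
]
RT 90: heading 180 -> 90
Final: pos=(7,-1), heading=90, 2 segment(s) drawn
Segments drawn: 2

Answer: 2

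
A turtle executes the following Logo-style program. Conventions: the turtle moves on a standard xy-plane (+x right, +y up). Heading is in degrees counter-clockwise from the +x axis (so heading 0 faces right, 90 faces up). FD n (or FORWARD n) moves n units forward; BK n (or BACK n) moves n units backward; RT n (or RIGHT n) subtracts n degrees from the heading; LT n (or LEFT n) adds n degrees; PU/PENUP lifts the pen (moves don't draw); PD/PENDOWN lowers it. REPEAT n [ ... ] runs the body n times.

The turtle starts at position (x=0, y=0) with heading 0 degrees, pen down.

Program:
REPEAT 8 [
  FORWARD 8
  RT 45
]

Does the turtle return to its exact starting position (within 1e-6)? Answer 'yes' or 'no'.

Executing turtle program step by step:
Start: pos=(0,0), heading=0, pen down
REPEAT 8 [
  -- iteration 1/8 --
  FD 8: (0,0) -> (8,0) [heading=0, draw]
  RT 45: heading 0 -> 315
  -- iteration 2/8 --
  FD 8: (8,0) -> (13.657,-5.657) [heading=315, draw]
  RT 45: heading 315 -> 270
  -- iteration 3/8 --
  FD 8: (13.657,-5.657) -> (13.657,-13.657) [heading=270, draw]
  RT 45: heading 270 -> 225
  -- iteration 4/8 --
  FD 8: (13.657,-13.657) -> (8,-19.314) [heading=225, draw]
  RT 45: heading 225 -> 180
  -- iteration 5/8 --
  FD 8: (8,-19.314) -> (0,-19.314) [heading=180, draw]
  RT 45: heading 180 -> 135
  -- iteration 6/8 --
  FD 8: (0,-19.314) -> (-5.657,-13.657) [heading=135, draw]
  RT 45: heading 135 -> 90
  -- iteration 7/8 --
  FD 8: (-5.657,-13.657) -> (-5.657,-5.657) [heading=90, draw]
  RT 45: heading 90 -> 45
  -- iteration 8/8 --
  FD 8: (-5.657,-5.657) -> (0,0) [heading=45, draw]
  RT 45: heading 45 -> 0
]
Final: pos=(0,0), heading=0, 8 segment(s) drawn

Start position: (0, 0)
Final position: (0, 0)
Distance = 0; < 1e-6 -> CLOSED

Answer: yes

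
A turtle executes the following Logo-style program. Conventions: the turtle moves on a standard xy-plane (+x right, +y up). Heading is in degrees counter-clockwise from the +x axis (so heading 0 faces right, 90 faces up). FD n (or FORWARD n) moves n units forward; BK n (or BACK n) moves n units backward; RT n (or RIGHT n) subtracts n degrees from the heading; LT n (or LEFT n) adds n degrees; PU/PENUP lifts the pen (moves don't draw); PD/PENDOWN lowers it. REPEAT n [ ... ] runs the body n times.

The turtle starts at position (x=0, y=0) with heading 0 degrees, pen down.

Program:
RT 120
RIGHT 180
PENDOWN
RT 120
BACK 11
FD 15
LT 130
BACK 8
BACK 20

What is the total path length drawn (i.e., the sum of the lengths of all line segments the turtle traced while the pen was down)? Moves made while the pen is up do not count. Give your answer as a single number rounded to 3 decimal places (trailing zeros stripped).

Executing turtle program step by step:
Start: pos=(0,0), heading=0, pen down
RT 120: heading 0 -> 240
RT 180: heading 240 -> 60
PD: pen down
RT 120: heading 60 -> 300
BK 11: (0,0) -> (-5.5,9.526) [heading=300, draw]
FD 15: (-5.5,9.526) -> (2,-3.464) [heading=300, draw]
LT 130: heading 300 -> 70
BK 8: (2,-3.464) -> (-0.736,-10.982) [heading=70, draw]
BK 20: (-0.736,-10.982) -> (-7.577,-29.775) [heading=70, draw]
Final: pos=(-7.577,-29.775), heading=70, 4 segment(s) drawn

Segment lengths:
  seg 1: (0,0) -> (-5.5,9.526), length = 11
  seg 2: (-5.5,9.526) -> (2,-3.464), length = 15
  seg 3: (2,-3.464) -> (-0.736,-10.982), length = 8
  seg 4: (-0.736,-10.982) -> (-7.577,-29.775), length = 20
Total = 54

Answer: 54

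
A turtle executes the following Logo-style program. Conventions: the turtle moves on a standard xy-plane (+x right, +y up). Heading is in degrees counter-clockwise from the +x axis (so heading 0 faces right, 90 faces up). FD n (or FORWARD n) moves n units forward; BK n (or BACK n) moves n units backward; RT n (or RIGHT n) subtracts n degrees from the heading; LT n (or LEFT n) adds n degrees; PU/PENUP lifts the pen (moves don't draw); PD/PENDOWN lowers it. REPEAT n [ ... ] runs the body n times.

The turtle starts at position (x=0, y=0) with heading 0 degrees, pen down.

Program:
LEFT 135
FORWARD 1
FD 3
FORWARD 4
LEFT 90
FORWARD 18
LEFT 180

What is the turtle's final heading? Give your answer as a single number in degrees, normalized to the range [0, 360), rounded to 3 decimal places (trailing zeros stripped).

Executing turtle program step by step:
Start: pos=(0,0), heading=0, pen down
LT 135: heading 0 -> 135
FD 1: (0,0) -> (-0.707,0.707) [heading=135, draw]
FD 3: (-0.707,0.707) -> (-2.828,2.828) [heading=135, draw]
FD 4: (-2.828,2.828) -> (-5.657,5.657) [heading=135, draw]
LT 90: heading 135 -> 225
FD 18: (-5.657,5.657) -> (-18.385,-7.071) [heading=225, draw]
LT 180: heading 225 -> 45
Final: pos=(-18.385,-7.071), heading=45, 4 segment(s) drawn

Answer: 45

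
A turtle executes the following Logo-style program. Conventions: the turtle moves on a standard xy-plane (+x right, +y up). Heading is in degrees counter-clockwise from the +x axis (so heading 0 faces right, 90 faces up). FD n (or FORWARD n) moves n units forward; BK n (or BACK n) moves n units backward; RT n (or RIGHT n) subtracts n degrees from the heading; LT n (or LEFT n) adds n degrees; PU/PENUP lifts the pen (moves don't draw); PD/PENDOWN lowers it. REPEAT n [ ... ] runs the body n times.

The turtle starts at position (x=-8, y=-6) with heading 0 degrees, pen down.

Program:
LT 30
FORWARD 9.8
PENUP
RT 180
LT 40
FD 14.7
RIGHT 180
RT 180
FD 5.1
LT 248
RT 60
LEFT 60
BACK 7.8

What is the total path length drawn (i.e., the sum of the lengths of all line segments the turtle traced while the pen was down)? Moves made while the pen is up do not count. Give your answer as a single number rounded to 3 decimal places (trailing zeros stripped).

Answer: 9.8

Derivation:
Executing turtle program step by step:
Start: pos=(-8,-6), heading=0, pen down
LT 30: heading 0 -> 30
FD 9.8: (-8,-6) -> (0.487,-1.1) [heading=30, draw]
PU: pen up
RT 180: heading 30 -> 210
LT 40: heading 210 -> 250
FD 14.7: (0.487,-1.1) -> (-4.541,-14.913) [heading=250, move]
RT 180: heading 250 -> 70
RT 180: heading 70 -> 250
FD 5.1: (-4.541,-14.913) -> (-6.285,-19.706) [heading=250, move]
LT 248: heading 250 -> 138
RT 60: heading 138 -> 78
LT 60: heading 78 -> 138
BK 7.8: (-6.285,-19.706) -> (-0.488,-24.925) [heading=138, move]
Final: pos=(-0.488,-24.925), heading=138, 1 segment(s) drawn

Segment lengths:
  seg 1: (-8,-6) -> (0.487,-1.1), length = 9.8
Total = 9.8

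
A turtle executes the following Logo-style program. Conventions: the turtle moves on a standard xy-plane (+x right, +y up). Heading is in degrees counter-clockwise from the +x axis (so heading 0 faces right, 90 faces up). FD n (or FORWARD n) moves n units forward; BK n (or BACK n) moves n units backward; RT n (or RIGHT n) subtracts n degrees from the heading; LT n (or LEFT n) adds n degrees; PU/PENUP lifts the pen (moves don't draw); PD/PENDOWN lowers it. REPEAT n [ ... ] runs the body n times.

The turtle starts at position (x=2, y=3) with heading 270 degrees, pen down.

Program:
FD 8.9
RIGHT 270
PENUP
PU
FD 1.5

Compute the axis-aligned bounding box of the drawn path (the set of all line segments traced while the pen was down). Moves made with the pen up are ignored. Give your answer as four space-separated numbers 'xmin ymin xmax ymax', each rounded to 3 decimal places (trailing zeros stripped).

Executing turtle program step by step:
Start: pos=(2,3), heading=270, pen down
FD 8.9: (2,3) -> (2,-5.9) [heading=270, draw]
RT 270: heading 270 -> 0
PU: pen up
PU: pen up
FD 1.5: (2,-5.9) -> (3.5,-5.9) [heading=0, move]
Final: pos=(3.5,-5.9), heading=0, 1 segment(s) drawn

Segment endpoints: x in {2, 2}, y in {-5.9, 3}
xmin=2, ymin=-5.9, xmax=2, ymax=3

Answer: 2 -5.9 2 3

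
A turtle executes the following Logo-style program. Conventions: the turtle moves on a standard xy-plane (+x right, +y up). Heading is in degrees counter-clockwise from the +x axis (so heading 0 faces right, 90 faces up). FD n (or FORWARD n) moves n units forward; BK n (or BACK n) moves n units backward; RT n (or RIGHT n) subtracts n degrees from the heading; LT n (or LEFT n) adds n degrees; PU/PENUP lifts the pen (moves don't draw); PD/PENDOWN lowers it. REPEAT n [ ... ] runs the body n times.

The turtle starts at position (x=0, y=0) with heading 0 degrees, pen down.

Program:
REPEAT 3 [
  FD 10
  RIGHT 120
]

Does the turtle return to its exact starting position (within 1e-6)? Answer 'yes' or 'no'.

Executing turtle program step by step:
Start: pos=(0,0), heading=0, pen down
REPEAT 3 [
  -- iteration 1/3 --
  FD 10: (0,0) -> (10,0) [heading=0, draw]
  RT 120: heading 0 -> 240
  -- iteration 2/3 --
  FD 10: (10,0) -> (5,-8.66) [heading=240, draw]
  RT 120: heading 240 -> 120
  -- iteration 3/3 --
  FD 10: (5,-8.66) -> (0,0) [heading=120, draw]
  RT 120: heading 120 -> 0
]
Final: pos=(0,0), heading=0, 3 segment(s) drawn

Start position: (0, 0)
Final position: (0, 0)
Distance = 0; < 1e-6 -> CLOSED

Answer: yes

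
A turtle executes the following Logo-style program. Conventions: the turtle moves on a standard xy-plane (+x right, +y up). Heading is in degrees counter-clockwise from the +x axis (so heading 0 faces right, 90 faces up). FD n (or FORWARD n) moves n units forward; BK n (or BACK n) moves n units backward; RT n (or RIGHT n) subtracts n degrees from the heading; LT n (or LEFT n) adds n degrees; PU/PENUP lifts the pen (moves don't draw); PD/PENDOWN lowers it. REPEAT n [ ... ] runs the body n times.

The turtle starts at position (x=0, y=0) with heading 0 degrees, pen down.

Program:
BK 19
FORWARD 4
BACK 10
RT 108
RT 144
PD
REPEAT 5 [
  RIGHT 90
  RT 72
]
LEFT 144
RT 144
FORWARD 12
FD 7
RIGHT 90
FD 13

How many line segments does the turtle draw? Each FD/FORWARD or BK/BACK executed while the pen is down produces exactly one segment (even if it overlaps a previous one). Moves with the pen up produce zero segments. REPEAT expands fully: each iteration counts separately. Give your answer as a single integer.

Executing turtle program step by step:
Start: pos=(0,0), heading=0, pen down
BK 19: (0,0) -> (-19,0) [heading=0, draw]
FD 4: (-19,0) -> (-15,0) [heading=0, draw]
BK 10: (-15,0) -> (-25,0) [heading=0, draw]
RT 108: heading 0 -> 252
RT 144: heading 252 -> 108
PD: pen down
REPEAT 5 [
  -- iteration 1/5 --
  RT 90: heading 108 -> 18
  RT 72: heading 18 -> 306
  -- iteration 2/5 --
  RT 90: heading 306 -> 216
  RT 72: heading 216 -> 144
  -- iteration 3/5 --
  RT 90: heading 144 -> 54
  RT 72: heading 54 -> 342
  -- iteration 4/5 --
  RT 90: heading 342 -> 252
  RT 72: heading 252 -> 180
  -- iteration 5/5 --
  RT 90: heading 180 -> 90
  RT 72: heading 90 -> 18
]
LT 144: heading 18 -> 162
RT 144: heading 162 -> 18
FD 12: (-25,0) -> (-13.587,3.708) [heading=18, draw]
FD 7: (-13.587,3.708) -> (-6.93,5.871) [heading=18, draw]
RT 90: heading 18 -> 288
FD 13: (-6.93,5.871) -> (-2.913,-6.492) [heading=288, draw]
Final: pos=(-2.913,-6.492), heading=288, 6 segment(s) drawn
Segments drawn: 6

Answer: 6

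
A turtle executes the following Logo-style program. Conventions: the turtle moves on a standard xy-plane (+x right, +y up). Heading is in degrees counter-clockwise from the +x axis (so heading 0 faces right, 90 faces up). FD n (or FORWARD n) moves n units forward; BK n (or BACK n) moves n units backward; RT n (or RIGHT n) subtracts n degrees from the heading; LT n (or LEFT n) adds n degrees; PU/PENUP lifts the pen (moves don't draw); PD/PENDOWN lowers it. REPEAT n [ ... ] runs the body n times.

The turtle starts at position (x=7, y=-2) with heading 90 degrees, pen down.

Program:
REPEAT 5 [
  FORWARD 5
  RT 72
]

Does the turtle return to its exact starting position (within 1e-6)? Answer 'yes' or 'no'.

Answer: yes

Derivation:
Executing turtle program step by step:
Start: pos=(7,-2), heading=90, pen down
REPEAT 5 [
  -- iteration 1/5 --
  FD 5: (7,-2) -> (7,3) [heading=90, draw]
  RT 72: heading 90 -> 18
  -- iteration 2/5 --
  FD 5: (7,3) -> (11.755,4.545) [heading=18, draw]
  RT 72: heading 18 -> 306
  -- iteration 3/5 --
  FD 5: (11.755,4.545) -> (14.694,0.5) [heading=306, draw]
  RT 72: heading 306 -> 234
  -- iteration 4/5 --
  FD 5: (14.694,0.5) -> (11.755,-3.545) [heading=234, draw]
  RT 72: heading 234 -> 162
  -- iteration 5/5 --
  FD 5: (11.755,-3.545) -> (7,-2) [heading=162, draw]
  RT 72: heading 162 -> 90
]
Final: pos=(7,-2), heading=90, 5 segment(s) drawn

Start position: (7, -2)
Final position: (7, -2)
Distance = 0; < 1e-6 -> CLOSED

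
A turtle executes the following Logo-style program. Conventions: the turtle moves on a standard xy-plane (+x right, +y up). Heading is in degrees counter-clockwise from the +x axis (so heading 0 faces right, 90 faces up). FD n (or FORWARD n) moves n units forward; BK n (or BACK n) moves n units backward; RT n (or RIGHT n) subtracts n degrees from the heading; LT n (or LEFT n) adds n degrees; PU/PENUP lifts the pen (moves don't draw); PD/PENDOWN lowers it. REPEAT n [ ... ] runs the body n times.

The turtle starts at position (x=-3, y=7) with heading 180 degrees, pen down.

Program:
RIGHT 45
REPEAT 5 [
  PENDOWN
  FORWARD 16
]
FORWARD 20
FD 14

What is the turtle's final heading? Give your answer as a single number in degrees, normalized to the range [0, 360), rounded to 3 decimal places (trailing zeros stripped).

Executing turtle program step by step:
Start: pos=(-3,7), heading=180, pen down
RT 45: heading 180 -> 135
REPEAT 5 [
  -- iteration 1/5 --
  PD: pen down
  FD 16: (-3,7) -> (-14.314,18.314) [heading=135, draw]
  -- iteration 2/5 --
  PD: pen down
  FD 16: (-14.314,18.314) -> (-25.627,29.627) [heading=135, draw]
  -- iteration 3/5 --
  PD: pen down
  FD 16: (-25.627,29.627) -> (-36.941,40.941) [heading=135, draw]
  -- iteration 4/5 --
  PD: pen down
  FD 16: (-36.941,40.941) -> (-48.255,52.255) [heading=135, draw]
  -- iteration 5/5 --
  PD: pen down
  FD 16: (-48.255,52.255) -> (-59.569,63.569) [heading=135, draw]
]
FD 20: (-59.569,63.569) -> (-73.711,77.711) [heading=135, draw]
FD 14: (-73.711,77.711) -> (-83.61,87.61) [heading=135, draw]
Final: pos=(-83.61,87.61), heading=135, 7 segment(s) drawn

Answer: 135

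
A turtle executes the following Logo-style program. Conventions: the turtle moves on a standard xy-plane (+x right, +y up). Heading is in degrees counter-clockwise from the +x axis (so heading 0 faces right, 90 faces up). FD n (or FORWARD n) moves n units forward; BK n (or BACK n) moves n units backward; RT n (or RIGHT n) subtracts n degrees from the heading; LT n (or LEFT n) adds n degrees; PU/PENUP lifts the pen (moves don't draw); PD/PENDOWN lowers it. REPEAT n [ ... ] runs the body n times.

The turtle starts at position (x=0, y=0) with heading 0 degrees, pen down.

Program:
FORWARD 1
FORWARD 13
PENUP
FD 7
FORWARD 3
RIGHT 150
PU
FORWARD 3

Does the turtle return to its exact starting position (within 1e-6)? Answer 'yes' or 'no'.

Answer: no

Derivation:
Executing turtle program step by step:
Start: pos=(0,0), heading=0, pen down
FD 1: (0,0) -> (1,0) [heading=0, draw]
FD 13: (1,0) -> (14,0) [heading=0, draw]
PU: pen up
FD 7: (14,0) -> (21,0) [heading=0, move]
FD 3: (21,0) -> (24,0) [heading=0, move]
RT 150: heading 0 -> 210
PU: pen up
FD 3: (24,0) -> (21.402,-1.5) [heading=210, move]
Final: pos=(21.402,-1.5), heading=210, 2 segment(s) drawn

Start position: (0, 0)
Final position: (21.402, -1.5)
Distance = 21.454; >= 1e-6 -> NOT closed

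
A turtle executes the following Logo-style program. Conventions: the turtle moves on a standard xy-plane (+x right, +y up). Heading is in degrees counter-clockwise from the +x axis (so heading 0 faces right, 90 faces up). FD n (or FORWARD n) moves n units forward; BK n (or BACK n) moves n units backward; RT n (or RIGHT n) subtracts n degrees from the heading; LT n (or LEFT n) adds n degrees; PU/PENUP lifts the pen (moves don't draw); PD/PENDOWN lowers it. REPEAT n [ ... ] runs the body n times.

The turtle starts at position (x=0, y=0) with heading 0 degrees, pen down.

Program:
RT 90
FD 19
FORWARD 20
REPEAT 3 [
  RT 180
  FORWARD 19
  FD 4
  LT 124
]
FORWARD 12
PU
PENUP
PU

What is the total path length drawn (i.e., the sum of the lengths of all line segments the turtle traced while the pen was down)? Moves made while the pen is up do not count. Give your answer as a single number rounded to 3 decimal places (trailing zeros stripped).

Executing turtle program step by step:
Start: pos=(0,0), heading=0, pen down
RT 90: heading 0 -> 270
FD 19: (0,0) -> (0,-19) [heading=270, draw]
FD 20: (0,-19) -> (0,-39) [heading=270, draw]
REPEAT 3 [
  -- iteration 1/3 --
  RT 180: heading 270 -> 90
  FD 19: (0,-39) -> (0,-20) [heading=90, draw]
  FD 4: (0,-20) -> (0,-16) [heading=90, draw]
  LT 124: heading 90 -> 214
  -- iteration 2/3 --
  RT 180: heading 214 -> 34
  FD 19: (0,-16) -> (15.752,-5.375) [heading=34, draw]
  FD 4: (15.752,-5.375) -> (19.068,-3.139) [heading=34, draw]
  LT 124: heading 34 -> 158
  -- iteration 3/3 --
  RT 180: heading 158 -> 338
  FD 19: (19.068,-3.139) -> (36.684,-10.256) [heading=338, draw]
  FD 4: (36.684,-10.256) -> (40.393,-11.755) [heading=338, draw]
  LT 124: heading 338 -> 102
]
FD 12: (40.393,-11.755) -> (37.898,-0.017) [heading=102, draw]
PU: pen up
PU: pen up
PU: pen up
Final: pos=(37.898,-0.017), heading=102, 9 segment(s) drawn

Segment lengths:
  seg 1: (0,0) -> (0,-19), length = 19
  seg 2: (0,-19) -> (0,-39), length = 20
  seg 3: (0,-39) -> (0,-20), length = 19
  seg 4: (0,-20) -> (0,-16), length = 4
  seg 5: (0,-16) -> (15.752,-5.375), length = 19
  seg 6: (15.752,-5.375) -> (19.068,-3.139), length = 4
  seg 7: (19.068,-3.139) -> (36.684,-10.256), length = 19
  seg 8: (36.684,-10.256) -> (40.393,-11.755), length = 4
  seg 9: (40.393,-11.755) -> (37.898,-0.017), length = 12
Total = 120

Answer: 120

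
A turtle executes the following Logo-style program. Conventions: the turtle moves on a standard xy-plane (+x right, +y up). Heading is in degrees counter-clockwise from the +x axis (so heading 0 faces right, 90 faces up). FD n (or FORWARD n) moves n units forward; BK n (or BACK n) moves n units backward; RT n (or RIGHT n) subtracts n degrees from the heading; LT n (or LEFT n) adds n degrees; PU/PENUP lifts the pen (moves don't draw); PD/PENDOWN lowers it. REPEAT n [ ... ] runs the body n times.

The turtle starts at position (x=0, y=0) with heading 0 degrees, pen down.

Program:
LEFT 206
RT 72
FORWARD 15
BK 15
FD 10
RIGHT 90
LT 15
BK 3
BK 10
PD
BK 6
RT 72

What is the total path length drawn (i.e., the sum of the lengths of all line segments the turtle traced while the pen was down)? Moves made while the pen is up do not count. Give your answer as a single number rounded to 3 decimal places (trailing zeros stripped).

Executing turtle program step by step:
Start: pos=(0,0), heading=0, pen down
LT 206: heading 0 -> 206
RT 72: heading 206 -> 134
FD 15: (0,0) -> (-10.42,10.79) [heading=134, draw]
BK 15: (-10.42,10.79) -> (0,0) [heading=134, draw]
FD 10: (0,0) -> (-6.947,7.193) [heading=134, draw]
RT 90: heading 134 -> 44
LT 15: heading 44 -> 59
BK 3: (-6.947,7.193) -> (-8.492,4.622) [heading=59, draw]
BK 10: (-8.492,4.622) -> (-13.642,-3.95) [heading=59, draw]
PD: pen down
BK 6: (-13.642,-3.95) -> (-16.732,-9.093) [heading=59, draw]
RT 72: heading 59 -> 347
Final: pos=(-16.732,-9.093), heading=347, 6 segment(s) drawn

Segment lengths:
  seg 1: (0,0) -> (-10.42,10.79), length = 15
  seg 2: (-10.42,10.79) -> (0,0), length = 15
  seg 3: (0,0) -> (-6.947,7.193), length = 10
  seg 4: (-6.947,7.193) -> (-8.492,4.622), length = 3
  seg 5: (-8.492,4.622) -> (-13.642,-3.95), length = 10
  seg 6: (-13.642,-3.95) -> (-16.732,-9.093), length = 6
Total = 59

Answer: 59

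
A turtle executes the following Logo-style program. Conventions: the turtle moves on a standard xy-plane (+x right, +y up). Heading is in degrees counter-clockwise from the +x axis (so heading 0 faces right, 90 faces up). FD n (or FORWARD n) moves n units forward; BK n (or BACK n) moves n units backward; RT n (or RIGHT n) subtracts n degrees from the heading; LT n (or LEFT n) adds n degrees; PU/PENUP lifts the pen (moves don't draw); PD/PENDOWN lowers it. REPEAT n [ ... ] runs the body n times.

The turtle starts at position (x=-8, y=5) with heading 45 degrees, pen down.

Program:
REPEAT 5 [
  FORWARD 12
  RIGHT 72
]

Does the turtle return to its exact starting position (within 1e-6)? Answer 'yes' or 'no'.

Executing turtle program step by step:
Start: pos=(-8,5), heading=45, pen down
REPEAT 5 [
  -- iteration 1/5 --
  FD 12: (-8,5) -> (0.485,13.485) [heading=45, draw]
  RT 72: heading 45 -> 333
  -- iteration 2/5 --
  FD 12: (0.485,13.485) -> (11.177,8.037) [heading=333, draw]
  RT 72: heading 333 -> 261
  -- iteration 3/5 --
  FD 12: (11.177,8.037) -> (9.3,-3.815) [heading=261, draw]
  RT 72: heading 261 -> 189
  -- iteration 4/5 --
  FD 12: (9.3,-3.815) -> (-2.552,-5.692) [heading=189, draw]
  RT 72: heading 189 -> 117
  -- iteration 5/5 --
  FD 12: (-2.552,-5.692) -> (-8,5) [heading=117, draw]
  RT 72: heading 117 -> 45
]
Final: pos=(-8,5), heading=45, 5 segment(s) drawn

Start position: (-8, 5)
Final position: (-8, 5)
Distance = 0; < 1e-6 -> CLOSED

Answer: yes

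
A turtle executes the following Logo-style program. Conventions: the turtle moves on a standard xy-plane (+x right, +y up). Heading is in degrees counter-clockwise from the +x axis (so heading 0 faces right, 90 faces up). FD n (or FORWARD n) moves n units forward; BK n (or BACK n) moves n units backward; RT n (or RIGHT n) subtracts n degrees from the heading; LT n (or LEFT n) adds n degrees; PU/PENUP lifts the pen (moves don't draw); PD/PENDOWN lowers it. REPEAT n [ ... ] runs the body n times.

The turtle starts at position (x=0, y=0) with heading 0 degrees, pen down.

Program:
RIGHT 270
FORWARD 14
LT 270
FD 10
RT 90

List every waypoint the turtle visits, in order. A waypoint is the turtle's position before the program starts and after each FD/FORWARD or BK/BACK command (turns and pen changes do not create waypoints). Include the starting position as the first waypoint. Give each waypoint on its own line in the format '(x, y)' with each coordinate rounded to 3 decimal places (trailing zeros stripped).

Executing turtle program step by step:
Start: pos=(0,0), heading=0, pen down
RT 270: heading 0 -> 90
FD 14: (0,0) -> (0,14) [heading=90, draw]
LT 270: heading 90 -> 0
FD 10: (0,14) -> (10,14) [heading=0, draw]
RT 90: heading 0 -> 270
Final: pos=(10,14), heading=270, 2 segment(s) drawn
Waypoints (3 total):
(0, 0)
(0, 14)
(10, 14)

Answer: (0, 0)
(0, 14)
(10, 14)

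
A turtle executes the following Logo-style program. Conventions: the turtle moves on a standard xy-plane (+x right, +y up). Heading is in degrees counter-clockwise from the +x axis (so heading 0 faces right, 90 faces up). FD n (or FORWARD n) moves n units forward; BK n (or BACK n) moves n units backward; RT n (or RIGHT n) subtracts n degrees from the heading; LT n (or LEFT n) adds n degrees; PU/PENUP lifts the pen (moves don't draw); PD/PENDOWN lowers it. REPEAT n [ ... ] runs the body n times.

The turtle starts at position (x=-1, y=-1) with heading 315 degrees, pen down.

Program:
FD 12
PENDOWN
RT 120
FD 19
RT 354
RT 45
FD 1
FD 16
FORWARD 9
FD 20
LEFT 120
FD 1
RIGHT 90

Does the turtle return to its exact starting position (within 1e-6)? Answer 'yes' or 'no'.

Executing turtle program step by step:
Start: pos=(-1,-1), heading=315, pen down
FD 12: (-1,-1) -> (7.485,-9.485) [heading=315, draw]
PD: pen down
RT 120: heading 315 -> 195
FD 19: (7.485,-9.485) -> (-10.867,-14.403) [heading=195, draw]
RT 354: heading 195 -> 201
RT 45: heading 201 -> 156
FD 1: (-10.867,-14.403) -> (-11.781,-13.996) [heading=156, draw]
FD 16: (-11.781,-13.996) -> (-26.398,-7.488) [heading=156, draw]
FD 9: (-26.398,-7.488) -> (-34.619,-3.828) [heading=156, draw]
FD 20: (-34.619,-3.828) -> (-52.89,4.307) [heading=156, draw]
LT 120: heading 156 -> 276
FD 1: (-52.89,4.307) -> (-52.786,3.313) [heading=276, draw]
RT 90: heading 276 -> 186
Final: pos=(-52.786,3.313), heading=186, 7 segment(s) drawn

Start position: (-1, -1)
Final position: (-52.786, 3.313)
Distance = 51.965; >= 1e-6 -> NOT closed

Answer: no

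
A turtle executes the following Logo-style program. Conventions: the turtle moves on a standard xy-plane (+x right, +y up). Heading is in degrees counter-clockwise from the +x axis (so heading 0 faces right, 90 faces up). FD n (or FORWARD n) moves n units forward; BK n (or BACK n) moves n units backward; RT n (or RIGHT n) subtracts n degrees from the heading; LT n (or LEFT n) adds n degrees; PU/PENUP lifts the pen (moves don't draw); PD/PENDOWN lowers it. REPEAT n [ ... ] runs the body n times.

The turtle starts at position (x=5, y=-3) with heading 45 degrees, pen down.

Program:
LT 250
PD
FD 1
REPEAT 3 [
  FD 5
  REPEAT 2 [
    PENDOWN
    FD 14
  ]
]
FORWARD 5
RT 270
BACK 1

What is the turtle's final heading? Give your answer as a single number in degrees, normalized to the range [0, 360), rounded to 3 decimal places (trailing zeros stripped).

Answer: 25

Derivation:
Executing turtle program step by step:
Start: pos=(5,-3), heading=45, pen down
LT 250: heading 45 -> 295
PD: pen down
FD 1: (5,-3) -> (5.423,-3.906) [heading=295, draw]
REPEAT 3 [
  -- iteration 1/3 --
  FD 5: (5.423,-3.906) -> (7.536,-8.438) [heading=295, draw]
  REPEAT 2 [
    -- iteration 1/2 --
    PD: pen down
    FD 14: (7.536,-8.438) -> (13.452,-21.126) [heading=295, draw]
    -- iteration 2/2 --
    PD: pen down
    FD 14: (13.452,-21.126) -> (19.369,-33.814) [heading=295, draw]
  ]
  -- iteration 2/3 --
  FD 5: (19.369,-33.814) -> (21.482,-38.346) [heading=295, draw]
  REPEAT 2 [
    -- iteration 1/2 --
    PD: pen down
    FD 14: (21.482,-38.346) -> (27.399,-51.034) [heading=295, draw]
    -- iteration 2/2 --
    PD: pen down
    FD 14: (27.399,-51.034) -> (33.315,-63.723) [heading=295, draw]
  ]
  -- iteration 3/3 --
  FD 5: (33.315,-63.723) -> (35.429,-68.254) [heading=295, draw]
  REPEAT 2 [
    -- iteration 1/2 --
    PD: pen down
    FD 14: (35.429,-68.254) -> (41.345,-80.942) [heading=295, draw]
    -- iteration 2/2 --
    PD: pen down
    FD 14: (41.345,-80.942) -> (47.262,-93.631) [heading=295, draw]
  ]
]
FD 5: (47.262,-93.631) -> (49.375,-98.162) [heading=295, draw]
RT 270: heading 295 -> 25
BK 1: (49.375,-98.162) -> (48.469,-98.585) [heading=25, draw]
Final: pos=(48.469,-98.585), heading=25, 12 segment(s) drawn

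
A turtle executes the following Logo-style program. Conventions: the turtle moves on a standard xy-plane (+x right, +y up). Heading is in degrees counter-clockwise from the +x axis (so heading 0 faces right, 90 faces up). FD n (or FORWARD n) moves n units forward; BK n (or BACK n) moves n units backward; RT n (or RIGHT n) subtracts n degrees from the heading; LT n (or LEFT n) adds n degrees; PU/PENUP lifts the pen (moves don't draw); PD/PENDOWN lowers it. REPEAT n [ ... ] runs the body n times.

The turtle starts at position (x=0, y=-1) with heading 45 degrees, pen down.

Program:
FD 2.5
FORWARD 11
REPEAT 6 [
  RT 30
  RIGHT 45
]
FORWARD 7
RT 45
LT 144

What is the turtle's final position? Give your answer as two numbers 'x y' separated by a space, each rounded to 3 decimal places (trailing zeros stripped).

Executing turtle program step by step:
Start: pos=(0,-1), heading=45, pen down
FD 2.5: (0,-1) -> (1.768,0.768) [heading=45, draw]
FD 11: (1.768,0.768) -> (9.546,8.546) [heading=45, draw]
REPEAT 6 [
  -- iteration 1/6 --
  RT 30: heading 45 -> 15
  RT 45: heading 15 -> 330
  -- iteration 2/6 --
  RT 30: heading 330 -> 300
  RT 45: heading 300 -> 255
  -- iteration 3/6 --
  RT 30: heading 255 -> 225
  RT 45: heading 225 -> 180
  -- iteration 4/6 --
  RT 30: heading 180 -> 150
  RT 45: heading 150 -> 105
  -- iteration 5/6 --
  RT 30: heading 105 -> 75
  RT 45: heading 75 -> 30
  -- iteration 6/6 --
  RT 30: heading 30 -> 0
  RT 45: heading 0 -> 315
]
FD 7: (9.546,8.546) -> (14.496,3.596) [heading=315, draw]
RT 45: heading 315 -> 270
LT 144: heading 270 -> 54
Final: pos=(14.496,3.596), heading=54, 3 segment(s) drawn

Answer: 14.496 3.596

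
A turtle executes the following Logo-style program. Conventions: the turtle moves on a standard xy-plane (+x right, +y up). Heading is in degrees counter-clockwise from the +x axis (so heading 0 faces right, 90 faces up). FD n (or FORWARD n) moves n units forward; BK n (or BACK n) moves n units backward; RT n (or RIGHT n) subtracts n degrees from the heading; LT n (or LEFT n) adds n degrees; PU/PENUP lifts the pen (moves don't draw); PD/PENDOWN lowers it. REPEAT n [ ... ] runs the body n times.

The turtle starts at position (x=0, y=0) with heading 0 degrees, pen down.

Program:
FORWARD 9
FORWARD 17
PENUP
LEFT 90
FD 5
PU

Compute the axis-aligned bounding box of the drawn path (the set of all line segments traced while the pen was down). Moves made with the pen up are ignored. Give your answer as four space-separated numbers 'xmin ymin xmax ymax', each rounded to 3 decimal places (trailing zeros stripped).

Executing turtle program step by step:
Start: pos=(0,0), heading=0, pen down
FD 9: (0,0) -> (9,0) [heading=0, draw]
FD 17: (9,0) -> (26,0) [heading=0, draw]
PU: pen up
LT 90: heading 0 -> 90
FD 5: (26,0) -> (26,5) [heading=90, move]
PU: pen up
Final: pos=(26,5), heading=90, 2 segment(s) drawn

Segment endpoints: x in {0, 9, 26}, y in {0}
xmin=0, ymin=0, xmax=26, ymax=0

Answer: 0 0 26 0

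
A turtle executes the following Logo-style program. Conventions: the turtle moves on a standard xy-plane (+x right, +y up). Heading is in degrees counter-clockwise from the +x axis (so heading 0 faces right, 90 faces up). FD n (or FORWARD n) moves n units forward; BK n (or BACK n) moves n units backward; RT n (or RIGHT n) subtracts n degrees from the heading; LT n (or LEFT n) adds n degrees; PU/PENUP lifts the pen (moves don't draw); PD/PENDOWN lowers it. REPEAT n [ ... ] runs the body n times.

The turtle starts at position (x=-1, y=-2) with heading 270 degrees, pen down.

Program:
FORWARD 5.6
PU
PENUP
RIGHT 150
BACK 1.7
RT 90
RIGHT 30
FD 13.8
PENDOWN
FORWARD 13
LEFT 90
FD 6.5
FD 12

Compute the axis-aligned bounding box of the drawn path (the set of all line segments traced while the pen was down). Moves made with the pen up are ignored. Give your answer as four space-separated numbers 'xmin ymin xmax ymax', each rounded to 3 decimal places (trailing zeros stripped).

Executing turtle program step by step:
Start: pos=(-1,-2), heading=270, pen down
FD 5.6: (-1,-2) -> (-1,-7.6) [heading=270, draw]
PU: pen up
PU: pen up
RT 150: heading 270 -> 120
BK 1.7: (-1,-7.6) -> (-0.15,-9.072) [heading=120, move]
RT 90: heading 120 -> 30
RT 30: heading 30 -> 0
FD 13.8: (-0.15,-9.072) -> (13.65,-9.072) [heading=0, move]
PD: pen down
FD 13: (13.65,-9.072) -> (26.65,-9.072) [heading=0, draw]
LT 90: heading 0 -> 90
FD 6.5: (26.65,-9.072) -> (26.65,-2.572) [heading=90, draw]
FD 12: (26.65,-2.572) -> (26.65,9.428) [heading=90, draw]
Final: pos=(26.65,9.428), heading=90, 4 segment(s) drawn

Segment endpoints: x in {-1, -1, 13.65, 26.65}, y in {-9.072, -7.6, -2.572, -2, 9.428}
xmin=-1, ymin=-9.072, xmax=26.65, ymax=9.428

Answer: -1 -9.072 26.65 9.428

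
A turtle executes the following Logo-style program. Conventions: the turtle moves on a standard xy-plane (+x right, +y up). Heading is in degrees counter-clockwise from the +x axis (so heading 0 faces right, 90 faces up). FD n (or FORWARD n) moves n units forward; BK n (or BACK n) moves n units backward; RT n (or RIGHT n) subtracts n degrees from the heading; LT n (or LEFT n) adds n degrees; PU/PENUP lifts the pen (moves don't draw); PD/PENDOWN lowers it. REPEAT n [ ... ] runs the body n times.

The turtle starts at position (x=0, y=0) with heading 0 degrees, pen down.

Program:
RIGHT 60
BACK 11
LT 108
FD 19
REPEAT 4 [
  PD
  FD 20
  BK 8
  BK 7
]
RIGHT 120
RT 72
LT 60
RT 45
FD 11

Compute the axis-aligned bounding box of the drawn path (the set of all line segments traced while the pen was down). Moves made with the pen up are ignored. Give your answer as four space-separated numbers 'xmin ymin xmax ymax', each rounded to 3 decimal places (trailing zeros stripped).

Executing turtle program step by step:
Start: pos=(0,0), heading=0, pen down
RT 60: heading 0 -> 300
BK 11: (0,0) -> (-5.5,9.526) [heading=300, draw]
LT 108: heading 300 -> 48
FD 19: (-5.5,9.526) -> (7.213,23.646) [heading=48, draw]
REPEAT 4 [
  -- iteration 1/4 --
  PD: pen down
  FD 20: (7.213,23.646) -> (20.596,38.509) [heading=48, draw]
  BK 8: (20.596,38.509) -> (15.243,32.564) [heading=48, draw]
  BK 7: (15.243,32.564) -> (10.559,27.362) [heading=48, draw]
  -- iteration 2/4 --
  PD: pen down
  FD 20: (10.559,27.362) -> (23.942,42.225) [heading=48, draw]
  BK 8: (23.942,42.225) -> (18.589,36.279) [heading=48, draw]
  BK 7: (18.589,36.279) -> (13.905,31.077) [heading=48, draw]
  -- iteration 3/4 --
  PD: pen down
  FD 20: (13.905,31.077) -> (27.287,45.94) [heading=48, draw]
  BK 8: (27.287,45.94) -> (21.934,39.995) [heading=48, draw]
  BK 7: (21.934,39.995) -> (17.25,34.793) [heading=48, draw]
  -- iteration 4/4 --
  PD: pen down
  FD 20: (17.25,34.793) -> (30.633,49.656) [heading=48, draw]
  BK 8: (30.633,49.656) -> (25.28,43.711) [heading=48, draw]
  BK 7: (25.28,43.711) -> (20.596,38.509) [heading=48, draw]
]
RT 120: heading 48 -> 288
RT 72: heading 288 -> 216
LT 60: heading 216 -> 276
RT 45: heading 276 -> 231
FD 11: (20.596,38.509) -> (13.674,29.96) [heading=231, draw]
Final: pos=(13.674,29.96), heading=231, 15 segment(s) drawn

Segment endpoints: x in {-5.5, 0, 7.213, 10.559, 13.674, 13.905, 15.243, 17.25, 18.589, 20.596, 20.596, 21.934, 23.942, 25.28, 27.287, 30.633}, y in {0, 9.526, 23.646, 27.362, 29.96, 31.077, 32.564, 34.793, 36.279, 38.509, 38.509, 39.995, 42.225, 43.711, 45.94, 49.656}
xmin=-5.5, ymin=0, xmax=30.633, ymax=49.656

Answer: -5.5 0 30.633 49.656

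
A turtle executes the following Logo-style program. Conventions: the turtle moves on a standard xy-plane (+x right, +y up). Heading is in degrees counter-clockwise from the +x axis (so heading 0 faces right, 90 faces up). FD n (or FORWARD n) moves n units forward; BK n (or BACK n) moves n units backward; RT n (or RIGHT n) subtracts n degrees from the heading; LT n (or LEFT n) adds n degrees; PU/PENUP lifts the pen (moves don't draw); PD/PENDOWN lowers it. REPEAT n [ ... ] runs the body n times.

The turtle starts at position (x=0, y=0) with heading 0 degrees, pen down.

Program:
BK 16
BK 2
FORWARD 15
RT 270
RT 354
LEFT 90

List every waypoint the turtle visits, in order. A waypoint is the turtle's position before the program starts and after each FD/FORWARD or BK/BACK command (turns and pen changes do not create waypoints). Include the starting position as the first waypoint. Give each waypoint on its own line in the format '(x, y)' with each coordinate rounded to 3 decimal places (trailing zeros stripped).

Answer: (0, 0)
(-16, 0)
(-18, 0)
(-3, 0)

Derivation:
Executing turtle program step by step:
Start: pos=(0,0), heading=0, pen down
BK 16: (0,0) -> (-16,0) [heading=0, draw]
BK 2: (-16,0) -> (-18,0) [heading=0, draw]
FD 15: (-18,0) -> (-3,0) [heading=0, draw]
RT 270: heading 0 -> 90
RT 354: heading 90 -> 96
LT 90: heading 96 -> 186
Final: pos=(-3,0), heading=186, 3 segment(s) drawn
Waypoints (4 total):
(0, 0)
(-16, 0)
(-18, 0)
(-3, 0)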